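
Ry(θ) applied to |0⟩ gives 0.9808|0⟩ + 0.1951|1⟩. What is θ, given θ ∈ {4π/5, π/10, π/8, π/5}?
π/8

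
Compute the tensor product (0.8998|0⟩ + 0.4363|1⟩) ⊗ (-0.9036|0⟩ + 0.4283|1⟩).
-0.8131|00⟩ + 0.3854|01⟩ - 0.3942|10⟩ + 0.1869|11⟩

amp(|b₁b₂…⟩) = product of the factor amplitudes for bits b₁, b₂, …; only kets whose every factor amplitude is nonzero survive.
|00⟩: (0.8998)(-0.9036) = -0.8131
|01⟩: (0.8998)(0.4283) = 0.3854
|10⟩: (0.4363)(-0.9036) = -0.3942
|11⟩: (0.4363)(0.4283) = 0.1869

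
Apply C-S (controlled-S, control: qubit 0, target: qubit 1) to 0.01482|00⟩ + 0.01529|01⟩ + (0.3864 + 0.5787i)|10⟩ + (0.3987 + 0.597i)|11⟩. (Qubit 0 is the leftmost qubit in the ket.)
0.01482|00⟩ + 0.01529|01⟩ + (0.3864 + 0.5787i)|10⟩ + (-0.597 + 0.3987i)|11⟩

C-S leaves the control-|0⟩ kets |00⟩, |01⟩ unchanged and applies S to qubit 1 on the control-|1⟩ pair (|10⟩, |11⟩).
S = [[1, 0], [0, i]].
With a = amp(|10⟩) = (0.3864 + 0.5787i) and b = amp(|11⟩) = (0.3987 + 0.597i):
new amp(|10⟩) = (1)·a = (0.3864 + 0.5787i)
new amp(|11⟩) = (i)·b = (-0.597 + 0.3987i)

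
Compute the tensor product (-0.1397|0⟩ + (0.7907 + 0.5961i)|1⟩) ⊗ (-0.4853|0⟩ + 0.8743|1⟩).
0.0678|00⟩ - 0.1221|01⟩ + (-0.3837 - 0.2893i)|10⟩ + (0.6913 + 0.5212i)|11⟩

amp(|b₁b₂…⟩) = product of the factor amplitudes for bits b₁, b₂, …; only kets whose every factor amplitude is nonzero survive.
|00⟩: (-0.1397)(-0.4853) = 0.0678
|01⟩: (-0.1397)(0.8743) = -0.1221
|10⟩: (0.7907 + 0.5961i)(-0.4853) = (-0.3837 - 0.2893i)
|11⟩: (0.7907 + 0.5961i)(0.8743) = (0.6913 + 0.5212i)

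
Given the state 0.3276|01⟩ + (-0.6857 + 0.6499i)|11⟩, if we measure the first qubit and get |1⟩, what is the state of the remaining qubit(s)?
(-0.7258 + 0.6879i)|1⟩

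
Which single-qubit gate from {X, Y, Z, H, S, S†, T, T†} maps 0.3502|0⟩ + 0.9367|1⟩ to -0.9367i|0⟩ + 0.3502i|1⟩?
Y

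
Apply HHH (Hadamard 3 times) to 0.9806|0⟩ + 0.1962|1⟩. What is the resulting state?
0.8321|0⟩ + 0.5547|1⟩

H² = I, so H^3 = H: a single Hadamard. With (a, b) = (0.9806, 0.1962), H gives ((a + b)/√2, (a − b)/√2) = (0.8321, 0.5547).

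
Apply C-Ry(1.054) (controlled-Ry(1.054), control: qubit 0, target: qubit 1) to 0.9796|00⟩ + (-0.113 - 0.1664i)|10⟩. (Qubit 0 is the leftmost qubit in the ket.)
0.9796|00⟩ + (-0.09767 - 0.1438i)|10⟩ + (-0.05683 - 0.08369i)|11⟩

C-Ry(1.054) leaves the control-|0⟩ kets |00⟩, |01⟩ unchanged and applies Ry(1.054) to qubit 1 on the control-|1⟩ pair (|10⟩, |11⟩).
Ry(1.054) = [[cos(θ/2), −sin(θ/2)], [sin(θ/2), cos(θ/2)]]; θ = 1.054, cos(θ/2) ≈ 0.86432, sin(θ/2) ≈ 0.502943.
With a = amp(|10⟩) = (-0.113 - 0.1664i) and b = amp(|11⟩) = 0:
new amp(|10⟩) = (0.86432)·a + (-0.502943)·b = (-0.09767 - 0.1438i)
new amp(|11⟩) = (0.502943)·a + (0.86432)·b = (-0.05683 - 0.08369i)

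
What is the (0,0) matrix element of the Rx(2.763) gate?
0.1882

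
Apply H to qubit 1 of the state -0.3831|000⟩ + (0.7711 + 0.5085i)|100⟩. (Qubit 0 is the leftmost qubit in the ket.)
-0.2709|000⟩ - 0.2709|010⟩ + (0.5453 + 0.3596i)|100⟩ + (0.5453 + 0.3596i)|110⟩

H on qubit 1 mixes each pair of kets that differ only in qubit 1: amplitudes (a, b) of (|…0…⟩, |…1…⟩) become ((a + b)/√2, (a − b)/√2). Kets absent from the input have amplitude 0.
(|000⟩, |010⟩): (a, b) = (-0.3831, 0) → (-0.2709, -0.2709)
(|100⟩, |110⟩): (a, b) = ((0.7711 + 0.5085i), 0) → ((0.5453 + 0.3596i), (0.5453 + 0.3596i))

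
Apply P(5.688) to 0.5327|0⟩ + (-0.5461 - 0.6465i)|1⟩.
0.5327|0⟩ + (-0.8147 - 0.2292i)|1⟩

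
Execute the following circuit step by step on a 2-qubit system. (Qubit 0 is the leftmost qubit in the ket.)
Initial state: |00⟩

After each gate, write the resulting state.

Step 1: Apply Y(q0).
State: i|10⟩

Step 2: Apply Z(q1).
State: i|10⟩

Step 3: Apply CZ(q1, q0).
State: i|10⟩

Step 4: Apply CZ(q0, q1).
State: i|10⟩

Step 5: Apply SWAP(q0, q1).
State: i|01⟩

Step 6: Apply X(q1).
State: i|00⟩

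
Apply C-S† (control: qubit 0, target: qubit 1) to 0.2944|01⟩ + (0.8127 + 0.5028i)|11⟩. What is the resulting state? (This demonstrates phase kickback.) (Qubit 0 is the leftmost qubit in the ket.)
0.2944|01⟩ + (0.5028 - 0.8127i)|11⟩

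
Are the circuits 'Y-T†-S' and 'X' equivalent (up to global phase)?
No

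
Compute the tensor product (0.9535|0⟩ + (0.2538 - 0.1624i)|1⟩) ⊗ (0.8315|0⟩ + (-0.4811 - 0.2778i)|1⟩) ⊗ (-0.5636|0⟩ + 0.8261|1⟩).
-0.4468|000⟩ + 0.655|001⟩ + (0.2585 + 0.1493i)|010⟩ + (-0.379 - 0.2188i)|011⟩ + (-0.1189 + 0.07611i)|100⟩ + (0.1743 - 0.1116i)|101⟩ + (0.09424 - 0.004297i)|110⟩ + (-0.1381 + 0.006299i)|111⟩

amp(|b₁b₂…⟩) = product of the factor amplitudes for bits b₁, b₂, …; only kets whose every factor amplitude is nonzero survive.
|000⟩: (0.9535)(0.8315)(-0.5636) = -0.4468
|001⟩: (0.9535)(0.8315)(0.8261) = 0.655
|010⟩: (0.9535)(-0.4811 - 0.2778i)(-0.5636) = (0.2585 + 0.1493i)
|011⟩: (0.9535)(-0.4811 - 0.2778i)(0.8261) = (-0.379 - 0.2188i)
|100⟩: (0.2538 - 0.1624i)(0.8315)(-0.5636) = (-0.1189 + 0.07611i)
|101⟩: (0.2538 - 0.1624i)(0.8315)(0.8261) = (0.1743 - 0.1116i)
|110⟩: (0.2538 - 0.1624i)(-0.4811 - 0.2778i)(-0.5636) = (0.09424 - 0.004297i)
|111⟩: (0.2538 - 0.1624i)(-0.4811 - 0.2778i)(0.8261) = (-0.1381 + 0.006299i)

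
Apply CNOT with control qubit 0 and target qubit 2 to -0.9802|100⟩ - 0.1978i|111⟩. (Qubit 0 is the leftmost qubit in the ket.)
-0.9802|101⟩ - 0.1978i|110⟩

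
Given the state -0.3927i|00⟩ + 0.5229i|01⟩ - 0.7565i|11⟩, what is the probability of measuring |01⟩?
0.2734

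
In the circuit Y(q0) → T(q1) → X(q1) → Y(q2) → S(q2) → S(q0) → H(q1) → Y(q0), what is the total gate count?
8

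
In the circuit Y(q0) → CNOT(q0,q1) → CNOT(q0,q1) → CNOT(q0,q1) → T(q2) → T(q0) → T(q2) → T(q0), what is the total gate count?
8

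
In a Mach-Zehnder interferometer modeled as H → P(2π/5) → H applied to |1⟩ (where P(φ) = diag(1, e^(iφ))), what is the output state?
(0.3455 - 0.4755i)|0⟩ + (0.6545 + 0.4755i)|1⟩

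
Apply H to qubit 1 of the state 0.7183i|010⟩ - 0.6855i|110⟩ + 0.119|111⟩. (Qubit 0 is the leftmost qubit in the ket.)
0.5079i|000⟩ - 0.5079i|010⟩ - 0.4847i|100⟩ + 0.08415|101⟩ + 0.4847i|110⟩ - 0.08415|111⟩

H on qubit 1 mixes each pair of kets that differ only in qubit 1: amplitudes (a, b) of (|…0…⟩, |…1…⟩) become ((a + b)/√2, (a − b)/√2). Kets absent from the input have amplitude 0.
(|000⟩, |010⟩): (a, b) = (0, 0.7183i) → (0.5079i, -0.5079i)
(|100⟩, |110⟩): (a, b) = (0, -0.6855i) → (-0.4847i, 0.4847i)
(|101⟩, |111⟩): (a, b) = (0, 0.119) → (0.08415, -0.08415)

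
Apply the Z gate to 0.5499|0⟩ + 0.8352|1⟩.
0.5499|0⟩ - 0.8352|1⟩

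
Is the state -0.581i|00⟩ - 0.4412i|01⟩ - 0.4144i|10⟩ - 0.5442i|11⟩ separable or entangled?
Entangled

Writing the state as a|00⟩ + b|01⟩ + c|10⟩ + d|11⟩, it is a product state iff ad − bc = 0.
Here (a, b, c, d) = (-0.581i, -0.4412i, -0.4144i, -0.5442i): ad − bc = (-0.581i)(-0.5442i) − (-0.4412i)(-0.4144i) = -0.1333 ≠ 0, so the state is entangled.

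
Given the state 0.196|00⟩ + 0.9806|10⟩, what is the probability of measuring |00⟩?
0.03842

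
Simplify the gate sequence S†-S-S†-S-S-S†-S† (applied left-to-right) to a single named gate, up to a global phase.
S†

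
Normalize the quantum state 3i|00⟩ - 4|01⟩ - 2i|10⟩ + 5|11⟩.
(1/√6)i|00⟩ - 0.5443|01⟩ - 0.2722i|10⟩ + 0.6804|11⟩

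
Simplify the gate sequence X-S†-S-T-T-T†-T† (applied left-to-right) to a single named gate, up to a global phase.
X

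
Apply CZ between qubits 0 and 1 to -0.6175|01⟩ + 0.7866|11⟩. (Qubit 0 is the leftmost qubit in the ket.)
-0.6175|01⟩ - 0.7866|11⟩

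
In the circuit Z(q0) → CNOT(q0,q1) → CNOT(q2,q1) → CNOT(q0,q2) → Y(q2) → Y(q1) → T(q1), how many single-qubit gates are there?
4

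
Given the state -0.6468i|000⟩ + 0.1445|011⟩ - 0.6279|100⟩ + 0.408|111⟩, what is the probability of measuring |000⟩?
0.4184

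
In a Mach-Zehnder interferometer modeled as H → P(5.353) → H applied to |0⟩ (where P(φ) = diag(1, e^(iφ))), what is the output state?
(0.7988 - 0.4009i)|0⟩ + (0.2012 + 0.4009i)|1⟩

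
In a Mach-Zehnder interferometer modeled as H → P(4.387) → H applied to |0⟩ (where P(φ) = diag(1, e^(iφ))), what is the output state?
(0.3402 - 0.4738i)|0⟩ + (0.6598 + 0.4738i)|1⟩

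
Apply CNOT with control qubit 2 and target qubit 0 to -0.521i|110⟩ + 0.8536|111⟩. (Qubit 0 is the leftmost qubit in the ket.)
0.8536|011⟩ - 0.521i|110⟩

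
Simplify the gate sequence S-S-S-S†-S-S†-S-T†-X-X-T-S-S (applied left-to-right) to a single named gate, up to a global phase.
S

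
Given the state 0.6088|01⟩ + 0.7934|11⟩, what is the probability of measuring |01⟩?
0.3706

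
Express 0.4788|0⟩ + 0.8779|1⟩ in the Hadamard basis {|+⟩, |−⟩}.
0.9593|+⟩ - 0.2822|−⟩

With |ψ⟩ = α|0⟩ + β|1⟩, the Hadamard-basis coefficients are ⟨+|ψ⟩ = (α + β)/√2 and ⟨−|ψ⟩ = (α − β)/√2.
Here α = 0.4788, β = 0.8779: (α + β)/√2 = 0.9593, (α − β)/√2 = -0.2822.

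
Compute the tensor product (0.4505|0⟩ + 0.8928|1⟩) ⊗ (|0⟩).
0.4505|00⟩ + 0.8928|10⟩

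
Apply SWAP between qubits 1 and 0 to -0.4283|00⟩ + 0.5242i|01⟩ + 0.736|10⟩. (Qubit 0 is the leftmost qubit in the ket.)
-0.4283|00⟩ + 0.736|01⟩ + 0.5242i|10⟩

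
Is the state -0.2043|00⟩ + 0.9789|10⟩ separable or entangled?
Separable

Writing the state as a|00⟩ + b|01⟩ + c|10⟩ + d|11⟩, it is a product state iff ad − bc = 0.
Here (a, b, c, d) = (-0.2043, 0, 0.9789, 0): ad − bc = (-0.2043)(0) − (0)(0.9789) = 0, so the state is separable.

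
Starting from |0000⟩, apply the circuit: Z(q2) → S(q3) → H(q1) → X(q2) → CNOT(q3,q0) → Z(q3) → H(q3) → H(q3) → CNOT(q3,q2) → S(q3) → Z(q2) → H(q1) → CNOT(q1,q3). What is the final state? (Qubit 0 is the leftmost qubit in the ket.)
-|0010⟩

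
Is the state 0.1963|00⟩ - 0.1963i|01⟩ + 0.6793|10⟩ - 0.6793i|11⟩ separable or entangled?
Separable

Writing the state as a|00⟩ + b|01⟩ + c|10⟩ + d|11⟩, it is a product state iff ad − bc = 0.
Here (a, b, c, d) = (0.1963, -0.1963i, 0.6793, -0.6793i): ad − bc = (0.1963)(-0.6793i) − (-0.1963i)(0.6793) = 0, so the state is separable.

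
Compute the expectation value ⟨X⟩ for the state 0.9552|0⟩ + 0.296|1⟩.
0.5655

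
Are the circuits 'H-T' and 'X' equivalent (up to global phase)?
No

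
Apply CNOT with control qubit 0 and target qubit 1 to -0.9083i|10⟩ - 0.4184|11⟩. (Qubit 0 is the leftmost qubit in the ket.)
-0.4184|10⟩ - 0.9083i|11⟩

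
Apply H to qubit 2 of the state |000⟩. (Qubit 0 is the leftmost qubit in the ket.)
1/√2|000⟩ + 1/√2|001⟩

H on qubit 2 mixes each pair of kets that differ only in qubit 2: amplitudes (a, b) of (|…0…⟩, |…1…⟩) become ((a + b)/√2, (a − b)/√2). Kets absent from the input have amplitude 0.
(|000⟩, |001⟩): (a, b) = (1, 0) → (1/√2, 1/√2)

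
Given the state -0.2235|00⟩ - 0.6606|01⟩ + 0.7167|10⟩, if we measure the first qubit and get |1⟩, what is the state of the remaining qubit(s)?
|0⟩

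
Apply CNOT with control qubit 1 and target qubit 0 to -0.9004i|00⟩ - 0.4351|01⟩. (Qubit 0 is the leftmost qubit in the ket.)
-0.9004i|00⟩ - 0.4351|11⟩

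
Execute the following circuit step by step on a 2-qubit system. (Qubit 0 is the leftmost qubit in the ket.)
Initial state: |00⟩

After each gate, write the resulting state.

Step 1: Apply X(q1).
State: |01⟩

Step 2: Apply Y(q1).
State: -i|00⟩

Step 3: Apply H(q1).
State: -(1/√2)i|00⟩ - (1/√2)i|01⟩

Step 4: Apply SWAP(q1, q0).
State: -(1/√2)i|00⟩ - (1/√2)i|10⟩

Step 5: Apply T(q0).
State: -(1/√2)i|00⟩ + (1/2 - (1/2)i)|10⟩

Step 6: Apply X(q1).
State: -(1/√2)i|01⟩ + (1/2 - (1/2)i)|11⟩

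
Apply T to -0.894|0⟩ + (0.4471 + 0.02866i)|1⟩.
-0.894|0⟩ + (0.2959 + 0.3364i)|1⟩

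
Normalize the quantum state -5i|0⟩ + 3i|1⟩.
-0.8575i|0⟩ + 0.5145i|1⟩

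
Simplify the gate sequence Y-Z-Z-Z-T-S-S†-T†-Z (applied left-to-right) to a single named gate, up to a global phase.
Y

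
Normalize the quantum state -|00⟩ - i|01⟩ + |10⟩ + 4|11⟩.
-0.2294|00⟩ - 0.2294i|01⟩ + 0.2294|10⟩ + 0.9177|11⟩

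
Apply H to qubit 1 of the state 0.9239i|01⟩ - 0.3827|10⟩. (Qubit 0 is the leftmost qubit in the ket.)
0.6533i|00⟩ - 0.6533i|01⟩ - 0.2706|10⟩ - 0.2706|11⟩

H on qubit 1 mixes each pair of kets that differ only in qubit 1: amplitudes (a, b) of (|…0…⟩, |…1…⟩) become ((a + b)/√2, (a − b)/√2). Kets absent from the input have amplitude 0.
(|00⟩, |01⟩): (a, b) = (0, 0.9239i) → (0.6533i, -0.6533i)
(|10⟩, |11⟩): (a, b) = (-0.3827, 0) → (-0.2706, -0.2706)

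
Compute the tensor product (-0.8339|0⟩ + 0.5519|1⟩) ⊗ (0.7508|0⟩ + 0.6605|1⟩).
-0.6261|00⟩ - 0.5508|01⟩ + 0.4144|10⟩ + 0.3645|11⟩

amp(|b₁b₂…⟩) = product of the factor amplitudes for bits b₁, b₂, …; only kets whose every factor amplitude is nonzero survive.
|00⟩: (-0.8339)(0.7508) = -0.6261
|01⟩: (-0.8339)(0.6605) = -0.5508
|10⟩: (0.5519)(0.7508) = 0.4144
|11⟩: (0.5519)(0.6605) = 0.3645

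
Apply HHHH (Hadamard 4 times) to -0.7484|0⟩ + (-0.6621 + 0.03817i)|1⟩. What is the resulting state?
-0.7484|0⟩ + (-0.6621 + 0.03817i)|1⟩

H² = I, so an even number of Hadamards cancels: H^4 = I and the state is unchanged.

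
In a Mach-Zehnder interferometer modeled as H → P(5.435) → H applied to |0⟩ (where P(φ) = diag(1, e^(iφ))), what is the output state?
(0.8307 - 0.375i)|0⟩ + (0.1693 + 0.375i)|1⟩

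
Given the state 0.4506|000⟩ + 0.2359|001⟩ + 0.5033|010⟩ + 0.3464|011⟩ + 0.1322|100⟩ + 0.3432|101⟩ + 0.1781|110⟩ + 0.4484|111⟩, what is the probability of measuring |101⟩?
0.1178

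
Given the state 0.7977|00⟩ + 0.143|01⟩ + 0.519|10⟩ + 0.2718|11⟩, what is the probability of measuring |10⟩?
0.2694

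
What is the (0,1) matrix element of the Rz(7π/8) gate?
0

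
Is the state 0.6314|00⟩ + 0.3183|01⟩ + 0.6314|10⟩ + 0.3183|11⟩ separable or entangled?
Separable

Writing the state as a|00⟩ + b|01⟩ + c|10⟩ + d|11⟩, it is a product state iff ad − bc = 0.
Here (a, b, c, d) = (0.6314, 0.3183, 0.6314, 0.3183): ad − bc = (0.6314)(0.3183) − (0.3183)(0.6314) = 0, so the state is separable.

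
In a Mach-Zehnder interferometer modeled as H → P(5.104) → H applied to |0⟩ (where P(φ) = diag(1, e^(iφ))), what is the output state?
(0.6908 - 0.4621i)|0⟩ + (0.3092 + 0.4621i)|1⟩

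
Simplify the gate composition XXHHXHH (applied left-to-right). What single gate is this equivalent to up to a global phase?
X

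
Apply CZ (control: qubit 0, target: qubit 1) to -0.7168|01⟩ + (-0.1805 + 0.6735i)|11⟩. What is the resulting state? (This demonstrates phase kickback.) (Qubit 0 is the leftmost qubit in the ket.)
-0.7168|01⟩ + (0.1805 - 0.6735i)|11⟩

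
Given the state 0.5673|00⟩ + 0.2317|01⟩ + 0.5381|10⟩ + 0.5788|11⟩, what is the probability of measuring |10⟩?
0.2896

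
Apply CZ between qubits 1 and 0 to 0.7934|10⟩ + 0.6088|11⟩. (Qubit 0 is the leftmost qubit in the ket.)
0.7934|10⟩ - 0.6088|11⟩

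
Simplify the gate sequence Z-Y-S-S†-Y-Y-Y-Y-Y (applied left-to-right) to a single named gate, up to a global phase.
Z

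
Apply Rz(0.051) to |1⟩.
(0.9997 + 0.0255i)|1⟩

Rz(0.051) = [[e^(−iθ/2), 0], [0, e^(iθ/2)]] with e^(±iθ/2) = cos(θ/2) ± i·sin(θ/2); θ = 0.051, cos(θ/2) ≈ 0.999675, sin(θ/2) ≈ 0.0254972.
With a = amp(|0⟩) = 0 and b = amp(|1⟩) = 1:
new amp(|0⟩) = (0.999675 - 0.0254972i)·a = 0
new amp(|1⟩) = (0.999675 + 0.0254972i)·b = (0.9997 + 0.0255i)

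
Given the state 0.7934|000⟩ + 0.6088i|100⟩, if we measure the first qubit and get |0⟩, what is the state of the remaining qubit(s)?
|00⟩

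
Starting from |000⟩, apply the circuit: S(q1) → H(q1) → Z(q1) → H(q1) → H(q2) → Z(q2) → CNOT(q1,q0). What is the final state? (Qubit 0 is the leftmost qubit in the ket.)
1/√2|110⟩ - 1/√2|111⟩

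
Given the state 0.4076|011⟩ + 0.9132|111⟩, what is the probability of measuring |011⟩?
0.1661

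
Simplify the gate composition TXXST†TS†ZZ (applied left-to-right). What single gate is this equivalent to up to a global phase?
T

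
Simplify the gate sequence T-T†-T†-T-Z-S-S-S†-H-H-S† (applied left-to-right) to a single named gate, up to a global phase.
Z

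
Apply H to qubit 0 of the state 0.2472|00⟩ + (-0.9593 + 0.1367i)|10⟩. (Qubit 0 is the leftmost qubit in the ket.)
(-0.5035 + 0.09666i)|00⟩ + (0.8531 - 0.09666i)|10⟩

H on qubit 0 mixes each pair of kets that differ only in qubit 0: amplitudes (a, b) of (|…0…⟩, |…1…⟩) become ((a + b)/√2, (a − b)/√2). Kets absent from the input have amplitude 0.
(|00⟩, |10⟩): (a, b) = (0.2472, (-0.9593 + 0.1367i)) → ((-0.5035 + 0.09666i), (0.8531 - 0.09666i))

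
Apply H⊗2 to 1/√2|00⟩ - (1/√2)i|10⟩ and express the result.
(1/√8 - (1/√8)i)|00⟩ + (1/√8 - (1/√8)i)|01⟩ + (1/√8 + (1/√8)i)|10⟩ + (1/√8 + (1/√8)i)|11⟩

H⊗2 gives amp(|y⟩) = (1/2) Σ_x (−1)^(x·y) amp(|x⟩), where x·y is the number of positions in which both x and y have a 1.
|00⟩: (1/√2 - (1/√2)i)/2 = (1/√8 - (1/√8)i)
|01⟩: (1/√2 - (1/√2)i)/2 = (1/√8 - (1/√8)i)
|10⟩: (1/√2 + (1/√2)i)/2 = (1/√8 + (1/√8)i)
|11⟩: (1/√2 + (1/√2)i)/2 = (1/√8 + (1/√8)i)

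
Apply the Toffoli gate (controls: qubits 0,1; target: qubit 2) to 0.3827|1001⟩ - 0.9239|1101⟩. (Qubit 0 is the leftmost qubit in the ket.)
0.3827|1001⟩ - 0.9239|1111⟩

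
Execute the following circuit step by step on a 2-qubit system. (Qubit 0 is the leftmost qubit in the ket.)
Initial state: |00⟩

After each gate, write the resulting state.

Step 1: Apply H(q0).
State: 1/√2|00⟩ + 1/√2|10⟩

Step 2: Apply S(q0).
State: 1/√2|00⟩ + (1/√2)i|10⟩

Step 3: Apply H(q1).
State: 1/2|00⟩ + 1/2|01⟩ + (1/2)i|10⟩ + (1/2)i|11⟩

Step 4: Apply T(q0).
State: 1/2|00⟩ + 1/2|01⟩ + (-1/√8 + (1/√8)i)|10⟩ + (-1/√8 + (1/√8)i)|11⟩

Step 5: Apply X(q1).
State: 1/2|00⟩ + 1/2|01⟩ + (-1/√8 + (1/√8)i)|10⟩ + (-1/√8 + (1/√8)i)|11⟩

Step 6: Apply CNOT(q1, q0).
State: 1/2|00⟩ + (-1/√8 + (1/√8)i)|01⟩ + (-1/√8 + (1/√8)i)|10⟩ + 1/2|11⟩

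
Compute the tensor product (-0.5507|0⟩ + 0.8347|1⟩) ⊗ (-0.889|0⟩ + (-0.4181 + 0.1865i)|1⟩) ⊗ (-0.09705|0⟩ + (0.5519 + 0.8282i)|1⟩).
-0.04751|000⟩ + (0.2702 + 0.4055i)|001⟩ + (-0.02235 + 0.009968i)|010⟩ + (0.2121 + 0.134i)|011⟩ + 0.07202|100⟩ + (-0.4095 - 0.6146i)|101⟩ + (0.03387 - 0.01511i)|110⟩ + (-0.3215 - 0.2031i)|111⟩

amp(|b₁b₂…⟩) = product of the factor amplitudes for bits b₁, b₂, …; only kets whose every factor amplitude is nonzero survive.
|000⟩: (-0.5507)(-0.889)(-0.09705) = -0.04751
|001⟩: (-0.5507)(-0.889)(0.5519 + 0.8282i) = (0.2702 + 0.4055i)
|010⟩: (-0.5507)(-0.4181 + 0.1865i)(-0.09705) = (-0.02235 + 0.009968i)
|011⟩: (-0.5507)(-0.4181 + 0.1865i)(0.5519 + 0.8282i) = (0.2121 + 0.134i)
|100⟩: (0.8347)(-0.889)(-0.09705) = 0.07202
|101⟩: (0.8347)(-0.889)(0.5519 + 0.8282i) = (-0.4095 - 0.6146i)
|110⟩: (0.8347)(-0.4181 + 0.1865i)(-0.09705) = (0.03387 - 0.01511i)
|111⟩: (0.8347)(-0.4181 + 0.1865i)(0.5519 + 0.8282i) = (-0.3215 - 0.2031i)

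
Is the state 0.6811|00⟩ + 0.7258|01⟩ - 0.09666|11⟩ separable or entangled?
Entangled

Writing the state as a|00⟩ + b|01⟩ + c|10⟩ + d|11⟩, it is a product state iff ad − bc = 0.
Here (a, b, c, d) = (0.6811, 0.7258, 0, -0.09666): ad − bc = (0.6811)(-0.09666) − (0.7258)(0) = -0.06584 ≠ 0, so the state is entangled.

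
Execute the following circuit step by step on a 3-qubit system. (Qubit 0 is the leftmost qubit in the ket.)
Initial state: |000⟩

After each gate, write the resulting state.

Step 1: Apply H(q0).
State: 1/√2|000⟩ + 1/√2|100⟩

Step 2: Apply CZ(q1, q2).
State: 1/√2|000⟩ + 1/√2|100⟩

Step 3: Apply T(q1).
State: 1/√2|000⟩ + 1/√2|100⟩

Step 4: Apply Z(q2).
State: 1/√2|000⟩ + 1/√2|100⟩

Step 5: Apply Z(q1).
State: 1/√2|000⟩ + 1/√2|100⟩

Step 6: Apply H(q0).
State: |000⟩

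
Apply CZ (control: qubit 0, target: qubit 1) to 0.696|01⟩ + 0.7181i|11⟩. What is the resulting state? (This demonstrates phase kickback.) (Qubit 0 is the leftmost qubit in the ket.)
0.696|01⟩ - 0.7181i|11⟩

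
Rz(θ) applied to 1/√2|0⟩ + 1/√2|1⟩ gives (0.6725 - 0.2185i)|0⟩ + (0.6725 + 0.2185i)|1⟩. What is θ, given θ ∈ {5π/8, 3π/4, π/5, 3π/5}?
π/5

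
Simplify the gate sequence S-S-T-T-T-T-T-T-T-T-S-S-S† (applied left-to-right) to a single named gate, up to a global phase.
S†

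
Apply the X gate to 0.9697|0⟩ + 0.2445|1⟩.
0.2445|0⟩ + 0.9697|1⟩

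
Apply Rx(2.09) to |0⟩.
0.5019|0⟩ - 0.8649i|1⟩

Rx(2.09) = [[cos(θ/2), −i·sin(θ/2)], [−i·sin(θ/2), cos(θ/2)]]; θ = 2.09, cos(θ/2) ≈ 0.501902, sin(θ/2) ≈ 0.864925.
With a = amp(|0⟩) = 1 and b = amp(|1⟩) = 0:
new amp(|0⟩) = (0.501902)·a + (-0.864925i)·b = 0.5019
new amp(|1⟩) = (-0.864925i)·a + (0.501902)·b = -0.8649i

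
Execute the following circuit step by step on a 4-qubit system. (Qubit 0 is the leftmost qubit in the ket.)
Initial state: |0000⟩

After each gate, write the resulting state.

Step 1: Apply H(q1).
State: 1/√2|0000⟩ + 1/√2|0100⟩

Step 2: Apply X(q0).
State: 1/√2|1000⟩ + 1/√2|1100⟩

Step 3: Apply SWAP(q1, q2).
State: 1/√2|1000⟩ + 1/√2|1010⟩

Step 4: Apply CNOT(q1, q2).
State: 1/√2|1000⟩ + 1/√2|1010⟩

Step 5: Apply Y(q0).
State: -(1/√2)i|0000⟩ - (1/√2)i|0010⟩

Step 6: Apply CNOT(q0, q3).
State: -(1/√2)i|0000⟩ - (1/√2)i|0010⟩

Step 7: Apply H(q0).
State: -(1/2)i|0000⟩ - (1/2)i|0010⟩ - (1/2)i|1000⟩ - (1/2)i|1010⟩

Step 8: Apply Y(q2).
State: -1/2|0000⟩ + 1/2|0010⟩ - 1/2|1000⟩ + 1/2|1010⟩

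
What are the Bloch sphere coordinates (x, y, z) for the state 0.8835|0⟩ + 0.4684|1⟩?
(0.8277, 0, 0.5612)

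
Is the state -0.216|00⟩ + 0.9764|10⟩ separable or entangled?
Separable

Writing the state as a|00⟩ + b|01⟩ + c|10⟩ + d|11⟩, it is a product state iff ad − bc = 0.
Here (a, b, c, d) = (-0.216, 0, 0.9764, 0): ad − bc = (-0.216)(0) − (0)(0.9764) = 0, so the state is separable.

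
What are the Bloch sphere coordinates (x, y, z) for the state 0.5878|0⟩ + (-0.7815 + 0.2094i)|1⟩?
(-0.9187, 0.2462, -0.3091)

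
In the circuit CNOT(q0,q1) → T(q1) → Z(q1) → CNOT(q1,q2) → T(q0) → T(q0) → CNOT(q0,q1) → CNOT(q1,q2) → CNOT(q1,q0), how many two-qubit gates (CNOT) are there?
5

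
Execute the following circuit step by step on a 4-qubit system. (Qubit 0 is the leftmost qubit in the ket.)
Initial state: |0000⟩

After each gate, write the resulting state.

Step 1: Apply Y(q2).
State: i|0010⟩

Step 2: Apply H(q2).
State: (1/√2)i|0000⟩ - (1/√2)i|0010⟩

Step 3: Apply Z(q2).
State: (1/√2)i|0000⟩ + (1/√2)i|0010⟩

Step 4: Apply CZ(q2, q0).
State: (1/√2)i|0000⟩ + (1/√2)i|0010⟩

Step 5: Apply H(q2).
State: i|0000⟩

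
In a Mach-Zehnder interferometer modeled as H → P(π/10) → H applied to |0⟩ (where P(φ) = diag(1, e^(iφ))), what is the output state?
(0.9755 + 0.1545i)|0⟩ + (0.02447 - 0.1545i)|1⟩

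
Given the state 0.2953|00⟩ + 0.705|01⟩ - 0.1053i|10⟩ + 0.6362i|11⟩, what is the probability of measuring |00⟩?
0.0872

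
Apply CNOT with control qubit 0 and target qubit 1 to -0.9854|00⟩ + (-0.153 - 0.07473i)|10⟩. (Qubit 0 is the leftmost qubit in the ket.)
-0.9854|00⟩ + (-0.153 - 0.07473i)|11⟩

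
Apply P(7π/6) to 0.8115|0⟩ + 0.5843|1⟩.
0.8115|0⟩ + (-0.506 - 0.2922i)|1⟩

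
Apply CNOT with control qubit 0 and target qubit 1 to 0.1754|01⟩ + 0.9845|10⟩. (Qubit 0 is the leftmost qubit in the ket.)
0.1754|01⟩ + 0.9845|11⟩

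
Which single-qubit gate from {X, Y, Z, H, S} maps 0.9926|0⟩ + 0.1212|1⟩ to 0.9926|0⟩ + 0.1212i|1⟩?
S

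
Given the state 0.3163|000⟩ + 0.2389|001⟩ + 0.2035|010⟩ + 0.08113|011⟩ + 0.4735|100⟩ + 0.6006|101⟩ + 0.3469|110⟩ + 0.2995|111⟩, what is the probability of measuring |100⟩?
0.2242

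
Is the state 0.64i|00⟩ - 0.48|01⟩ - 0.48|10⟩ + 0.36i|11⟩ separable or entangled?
Entangled

Writing the state as a|00⟩ + b|01⟩ + c|10⟩ + d|11⟩, it is a product state iff ad − bc = 0.
Here (a, b, c, d) = (0.64i, -0.48, -0.48, 0.36i): ad − bc = (0.64i)(0.36i) − (-0.48)(-0.48) = -0.4608 ≠ 0, so the state is entangled.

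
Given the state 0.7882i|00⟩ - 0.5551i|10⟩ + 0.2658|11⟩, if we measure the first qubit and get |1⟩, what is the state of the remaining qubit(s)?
-0.9019i|0⟩ + 0.4319|1⟩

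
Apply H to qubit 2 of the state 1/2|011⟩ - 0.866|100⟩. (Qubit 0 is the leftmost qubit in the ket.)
1/√8|010⟩ - 1/√8|011⟩ - 0.6124|100⟩ - 0.6124|101⟩

H on qubit 2 mixes each pair of kets that differ only in qubit 2: amplitudes (a, b) of (|…0…⟩, |…1…⟩) become ((a + b)/√2, (a − b)/√2). Kets absent from the input have amplitude 0.
(|010⟩, |011⟩): (a, b) = (0, 1/2) → (1/√8, -1/√8)
(|100⟩, |101⟩): (a, b) = (-0.866, 0) → (-0.6124, -0.6124)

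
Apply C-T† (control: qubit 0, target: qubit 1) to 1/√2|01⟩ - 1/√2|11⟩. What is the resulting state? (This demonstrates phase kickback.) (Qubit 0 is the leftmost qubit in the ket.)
1/√2|01⟩ + (-1/2 + (1/2)i)|11⟩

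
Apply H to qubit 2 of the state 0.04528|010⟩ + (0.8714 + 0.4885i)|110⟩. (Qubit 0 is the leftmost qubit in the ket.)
0.03202|010⟩ + 0.03202|011⟩ + (0.6162 + 0.3454i)|110⟩ + (0.6162 + 0.3454i)|111⟩

H on qubit 2 mixes each pair of kets that differ only in qubit 2: amplitudes (a, b) of (|…0…⟩, |…1…⟩) become ((a + b)/√2, (a − b)/√2). Kets absent from the input have amplitude 0.
(|010⟩, |011⟩): (a, b) = (0.04528, 0) → (0.03202, 0.03202)
(|110⟩, |111⟩): (a, b) = ((0.8714 + 0.4885i), 0) → ((0.6162 + 0.3454i), (0.6162 + 0.3454i))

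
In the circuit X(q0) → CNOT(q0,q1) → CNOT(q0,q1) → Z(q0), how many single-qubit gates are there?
2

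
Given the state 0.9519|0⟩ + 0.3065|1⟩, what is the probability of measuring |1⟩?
0.09394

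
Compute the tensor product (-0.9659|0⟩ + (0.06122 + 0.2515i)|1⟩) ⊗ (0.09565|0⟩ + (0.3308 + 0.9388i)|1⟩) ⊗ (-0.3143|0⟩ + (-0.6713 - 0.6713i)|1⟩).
0.02904|000⟩ + (0.06202 + 0.06202i)|001⟩ + (0.1004 + 0.285i)|010⟩ + (-0.3942 + 0.8232i)|011⟩ + (-0.00184 - 0.007561i)|100⟩ + (0.01222 - 0.02008i)|101⟩ + (0.06784 - 0.04421i)|110⟩ + (0.2393 + 0.05047i)|111⟩

amp(|b₁b₂…⟩) = product of the factor amplitudes for bits b₁, b₂, …; only kets whose every factor amplitude is nonzero survive.
|000⟩: (-0.9659)(0.09565)(-0.3143) = 0.02904
|001⟩: (-0.9659)(0.09565)(-0.6713 - 0.6713i) = (0.06202 + 0.06202i)
|010⟩: (-0.9659)(0.3308 + 0.9388i)(-0.3143) = (0.1004 + 0.285i)
|011⟩: (-0.9659)(0.3308 + 0.9388i)(-0.6713 - 0.6713i) = (-0.3942 + 0.8232i)
|100⟩: (0.06122 + 0.2515i)(0.09565)(-0.3143) = (-0.00184 - 0.007561i)
|101⟩: (0.06122 + 0.2515i)(0.09565)(-0.6713 - 0.6713i) = (0.01222 - 0.02008i)
|110⟩: (0.06122 + 0.2515i)(0.3308 + 0.9388i)(-0.3143) = (0.06784 - 0.04421i)
|111⟩: (0.06122 + 0.2515i)(0.3308 + 0.9388i)(-0.6713 - 0.6713i) = (0.2393 + 0.05047i)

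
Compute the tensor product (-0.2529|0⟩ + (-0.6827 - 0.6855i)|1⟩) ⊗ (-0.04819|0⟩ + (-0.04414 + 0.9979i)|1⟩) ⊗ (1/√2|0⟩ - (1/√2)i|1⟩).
0.008618|000⟩ - 0.008618i|001⟩ + (0.007893 - 0.1785i)|010⟩ + (-0.1785 - 0.007893i)|011⟩ + (0.02326 + 0.02336i)|100⟩ + (0.02336 - 0.02326i)|101⟩ + (0.505 - 0.4603i)|110⟩ + (-0.4603 - 0.505i)|111⟩

amp(|b₁b₂…⟩) = product of the factor amplitudes for bits b₁, b₂, …; only kets whose every factor amplitude is nonzero survive.
|000⟩: (-0.2529)(-0.04819)(1/√2) = 0.008618
|001⟩: (-0.2529)(-0.04819)(-(1/√2)i) = -0.008618i
|010⟩: (-0.2529)(-0.04414 + 0.9979i)(1/√2) = (0.007893 - 0.1785i)
|011⟩: (-0.2529)(-0.04414 + 0.9979i)(-(1/√2)i) = (-0.1785 - 0.007893i)
|100⟩: (-0.6827 - 0.6855i)(-0.04819)(1/√2) = (0.02326 + 0.02336i)
|101⟩: (-0.6827 - 0.6855i)(-0.04819)(-(1/√2)i) = (0.02336 - 0.02326i)
|110⟩: (-0.6827 - 0.6855i)(-0.04414 + 0.9979i)(1/√2) = (0.505 - 0.4603i)
|111⟩: (-0.6827 - 0.6855i)(-0.04414 + 0.9979i)(-(1/√2)i) = (-0.4603 - 0.505i)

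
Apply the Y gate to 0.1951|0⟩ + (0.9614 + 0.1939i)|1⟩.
(0.1939 - 0.9614i)|0⟩ + 0.1951i|1⟩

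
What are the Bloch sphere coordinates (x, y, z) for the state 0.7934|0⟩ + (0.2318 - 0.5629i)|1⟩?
(0.3678, -0.8932, 0.2589)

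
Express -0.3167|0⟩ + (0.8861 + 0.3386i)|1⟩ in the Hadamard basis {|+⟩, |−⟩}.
(0.4026 + 0.2394i)|+⟩ + (-0.8505 - 0.2394i)|−⟩

With |ψ⟩ = α|0⟩ + β|1⟩, the Hadamard-basis coefficients are ⟨+|ψ⟩ = (α + β)/√2 and ⟨−|ψ⟩ = (α − β)/√2.
Here α = -0.3167, β = (0.8861 + 0.3386i): (α + β)/√2 = (0.4026 + 0.2394i), (α − β)/√2 = (-0.8505 - 0.2394i).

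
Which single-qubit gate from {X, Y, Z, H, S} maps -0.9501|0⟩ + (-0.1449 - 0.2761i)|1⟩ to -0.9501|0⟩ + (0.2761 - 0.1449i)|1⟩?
S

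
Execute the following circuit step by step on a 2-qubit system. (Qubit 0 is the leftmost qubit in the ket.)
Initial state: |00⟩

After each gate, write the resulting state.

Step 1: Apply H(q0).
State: 1/√2|00⟩ + 1/√2|10⟩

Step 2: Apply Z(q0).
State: 1/√2|00⟩ - 1/√2|10⟩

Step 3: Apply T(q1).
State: 1/√2|00⟩ - 1/√2|10⟩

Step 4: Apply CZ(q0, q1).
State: 1/√2|00⟩ - 1/√2|10⟩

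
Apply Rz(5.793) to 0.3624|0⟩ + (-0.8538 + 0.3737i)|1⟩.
(-0.3516 - 0.08793i)|0⟩ + (0.7376 - 0.5697i)|1⟩

Rz(5.793) = [[e^(−iθ/2), 0], [0, e^(iθ/2)]] with e^(±iθ/2) = cos(θ/2) ± i·sin(θ/2); θ = 5.793, cos(θ/2) ≈ -0.970115, sin(θ/2) ≈ 0.242646.
With a = amp(|0⟩) = 0.3624 and b = amp(|1⟩) = (-0.8538 + 0.3737i):
new amp(|0⟩) = (-0.970115 - 0.242646i)·a = (-0.3516 - 0.08793i)
new amp(|1⟩) = (-0.970115 + 0.242646i)·b = (0.7376 - 0.5697i)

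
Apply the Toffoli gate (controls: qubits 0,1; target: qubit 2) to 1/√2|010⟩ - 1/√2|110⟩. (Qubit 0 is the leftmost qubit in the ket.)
1/√2|010⟩ - 1/√2|111⟩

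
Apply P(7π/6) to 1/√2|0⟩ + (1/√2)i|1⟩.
1/√2|0⟩ + (1/√8 - 0.6124i)|1⟩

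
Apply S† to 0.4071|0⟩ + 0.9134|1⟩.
0.4071|0⟩ - 0.9134i|1⟩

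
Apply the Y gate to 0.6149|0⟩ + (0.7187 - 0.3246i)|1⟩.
(-0.3246 - 0.7187i)|0⟩ + 0.6149i|1⟩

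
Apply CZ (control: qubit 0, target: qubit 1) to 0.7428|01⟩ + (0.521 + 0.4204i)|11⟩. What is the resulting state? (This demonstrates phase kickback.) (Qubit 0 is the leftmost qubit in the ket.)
0.7428|01⟩ + (-0.521 - 0.4204i)|11⟩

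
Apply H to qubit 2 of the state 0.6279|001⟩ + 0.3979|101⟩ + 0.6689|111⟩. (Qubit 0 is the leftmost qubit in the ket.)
0.444|000⟩ - 0.444|001⟩ + 0.2814|100⟩ - 0.2814|101⟩ + 0.473|110⟩ - 0.473|111⟩

H on qubit 2 mixes each pair of kets that differ only in qubit 2: amplitudes (a, b) of (|…0…⟩, |…1…⟩) become ((a + b)/√2, (a − b)/√2). Kets absent from the input have amplitude 0.
(|000⟩, |001⟩): (a, b) = (0, 0.6279) → (0.444, -0.444)
(|100⟩, |101⟩): (a, b) = (0, 0.3979) → (0.2814, -0.2814)
(|110⟩, |111⟩): (a, b) = (0, 0.6689) → (0.473, -0.473)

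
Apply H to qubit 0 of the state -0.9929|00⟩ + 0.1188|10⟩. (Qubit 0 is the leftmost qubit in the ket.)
-0.6181|00⟩ - 0.7861|10⟩

H on qubit 0 mixes each pair of kets that differ only in qubit 0: amplitudes (a, b) of (|…0…⟩, |…1…⟩) become ((a + b)/√2, (a − b)/√2). Kets absent from the input have amplitude 0.
(|00⟩, |10⟩): (a, b) = (-0.9929, 0.1188) → (-0.6181, -0.7861)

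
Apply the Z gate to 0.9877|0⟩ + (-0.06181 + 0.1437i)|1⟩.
0.9877|0⟩ + (0.06181 - 0.1437i)|1⟩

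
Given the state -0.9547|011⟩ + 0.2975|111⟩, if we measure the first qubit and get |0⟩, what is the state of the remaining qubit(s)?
-|11⟩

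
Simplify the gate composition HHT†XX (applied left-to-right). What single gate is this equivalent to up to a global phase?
T†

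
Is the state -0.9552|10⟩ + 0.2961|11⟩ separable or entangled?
Separable

Writing the state as a|00⟩ + b|01⟩ + c|10⟩ + d|11⟩, it is a product state iff ad − bc = 0.
Here (a, b, c, d) = (0, 0, -0.9552, 0.2961): ad − bc = (0)(0.2961) − (0)(-0.9552) = 0, so the state is separable.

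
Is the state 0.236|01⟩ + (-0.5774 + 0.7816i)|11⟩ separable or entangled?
Separable

Writing the state as a|00⟩ + b|01⟩ + c|10⟩ + d|11⟩, it is a product state iff ad − bc = 0.
Here (a, b, c, d) = (0, 0.236, 0, (-0.5774 + 0.7816i)): ad − bc = (0)(-0.5774 + 0.7816i) − (0.236)(0) = 0, so the state is separable.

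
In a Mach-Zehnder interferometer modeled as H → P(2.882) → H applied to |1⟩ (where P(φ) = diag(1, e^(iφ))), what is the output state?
(0.9832 - 0.1283i)|0⟩ + (0.01675 + 0.1283i)|1⟩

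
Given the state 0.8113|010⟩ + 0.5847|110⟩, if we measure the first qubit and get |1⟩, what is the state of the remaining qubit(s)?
|10⟩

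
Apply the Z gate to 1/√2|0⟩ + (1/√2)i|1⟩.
1/√2|0⟩ - (1/√2)i|1⟩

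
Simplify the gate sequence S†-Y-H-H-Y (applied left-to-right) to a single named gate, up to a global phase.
S†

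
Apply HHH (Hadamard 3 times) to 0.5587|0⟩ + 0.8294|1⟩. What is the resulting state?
0.9815|0⟩ - 0.1914|1⟩

H² = I, so H^3 = H: a single Hadamard. With (a, b) = (0.5587, 0.8294), H gives ((a + b)/√2, (a − b)/√2) = (0.9815, -0.1914).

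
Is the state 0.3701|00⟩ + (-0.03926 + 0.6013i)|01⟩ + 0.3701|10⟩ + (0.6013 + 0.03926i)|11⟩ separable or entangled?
Entangled

Writing the state as a|00⟩ + b|01⟩ + c|10⟩ + d|11⟩, it is a product state iff ad − bc = 0.
Here (a, b, c, d) = (0.3701, (-0.03926 + 0.6013i), 0.3701, (0.6013 + 0.03926i)): ad − bc = (0.3701)(0.6013 + 0.03926i) − (-0.03926 + 0.6013i)(0.3701) = (0.2371 - 0.208i) ≠ 0, so the state is entangled.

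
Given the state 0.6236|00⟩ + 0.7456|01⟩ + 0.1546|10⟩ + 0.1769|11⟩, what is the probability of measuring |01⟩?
0.5559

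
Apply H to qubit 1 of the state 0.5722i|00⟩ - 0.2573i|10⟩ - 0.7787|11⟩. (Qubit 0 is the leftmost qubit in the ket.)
0.4046i|00⟩ + 0.4046i|01⟩ + (-0.5506 - 0.1819i)|10⟩ + (0.5506 - 0.1819i)|11⟩

H on qubit 1 mixes each pair of kets that differ only in qubit 1: amplitudes (a, b) of (|…0…⟩, |…1…⟩) become ((a + b)/√2, (a − b)/√2). Kets absent from the input have amplitude 0.
(|00⟩, |01⟩): (a, b) = (0.5722i, 0) → (0.4046i, 0.4046i)
(|10⟩, |11⟩): (a, b) = (-0.2573i, -0.7787) → ((-0.5506 - 0.1819i), (0.5506 - 0.1819i))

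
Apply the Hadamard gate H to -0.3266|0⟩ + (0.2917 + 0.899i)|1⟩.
(-0.02468 + 0.6357i)|0⟩ + (-0.4372 - 0.6357i)|1⟩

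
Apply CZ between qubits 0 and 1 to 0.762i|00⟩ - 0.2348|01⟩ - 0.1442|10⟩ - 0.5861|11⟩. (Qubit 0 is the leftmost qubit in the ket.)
0.762i|00⟩ - 0.2348|01⟩ - 0.1442|10⟩ + 0.5861|11⟩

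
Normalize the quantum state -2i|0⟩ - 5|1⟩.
-0.3714i|0⟩ - 0.9285|1⟩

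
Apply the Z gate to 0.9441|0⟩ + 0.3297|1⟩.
0.9441|0⟩ - 0.3297|1⟩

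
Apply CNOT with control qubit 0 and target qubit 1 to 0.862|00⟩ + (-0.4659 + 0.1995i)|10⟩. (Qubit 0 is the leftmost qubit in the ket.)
0.862|00⟩ + (-0.4659 + 0.1995i)|11⟩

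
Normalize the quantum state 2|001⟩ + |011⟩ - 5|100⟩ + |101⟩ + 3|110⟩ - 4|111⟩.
0.2673|001⟩ + 0.1336|011⟩ - 0.6682|100⟩ + 0.1336|101⟩ + 0.4009|110⟩ - 0.5345|111⟩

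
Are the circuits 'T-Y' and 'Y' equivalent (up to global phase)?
No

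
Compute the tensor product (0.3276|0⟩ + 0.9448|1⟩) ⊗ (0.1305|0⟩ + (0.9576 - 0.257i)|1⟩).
0.04275|00⟩ + (0.3137 - 0.08419i)|01⟩ + 0.1233|10⟩ + (0.9047 - 0.2428i)|11⟩

amp(|b₁b₂…⟩) = product of the factor amplitudes for bits b₁, b₂, …; only kets whose every factor amplitude is nonzero survive.
|00⟩: (0.3276)(0.1305) = 0.04275
|01⟩: (0.3276)(0.9576 - 0.257i) = (0.3137 - 0.08419i)
|10⟩: (0.9448)(0.1305) = 0.1233
|11⟩: (0.9448)(0.9576 - 0.257i) = (0.9047 - 0.2428i)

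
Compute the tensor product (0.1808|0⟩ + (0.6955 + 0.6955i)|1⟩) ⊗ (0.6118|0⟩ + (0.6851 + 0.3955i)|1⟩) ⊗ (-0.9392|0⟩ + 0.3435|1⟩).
-0.1039|000⟩ + 0.038|001⟩ + (-0.1163 - 0.06716i)|010⟩ + (0.04255 + 0.02456i)|011⟩ + (-0.3996 - 0.3996i)|100⟩ + (0.1462 + 0.1462i)|101⟩ + (-0.1892 - 0.7059i)|110⟩ + (0.06919 + 0.2582i)|111⟩

amp(|b₁b₂…⟩) = product of the factor amplitudes for bits b₁, b₂, …; only kets whose every factor amplitude is nonzero survive.
|000⟩: (0.1808)(0.6118)(-0.9392) = -0.1039
|001⟩: (0.1808)(0.6118)(0.3435) = 0.038
|010⟩: (0.1808)(0.6851 + 0.3955i)(-0.9392) = (-0.1163 - 0.06716i)
|011⟩: (0.1808)(0.6851 + 0.3955i)(0.3435) = (0.04255 + 0.02456i)
|100⟩: (0.6955 + 0.6955i)(0.6118)(-0.9392) = (-0.3996 - 0.3996i)
|101⟩: (0.6955 + 0.6955i)(0.6118)(0.3435) = (0.1462 + 0.1462i)
|110⟩: (0.6955 + 0.6955i)(0.6851 + 0.3955i)(-0.9392) = (-0.1892 - 0.7059i)
|111⟩: (0.6955 + 0.6955i)(0.6851 + 0.3955i)(0.3435) = (0.06919 + 0.2582i)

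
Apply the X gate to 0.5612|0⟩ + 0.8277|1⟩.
0.8277|0⟩ + 0.5612|1⟩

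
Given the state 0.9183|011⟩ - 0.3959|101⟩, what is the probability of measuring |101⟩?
0.1567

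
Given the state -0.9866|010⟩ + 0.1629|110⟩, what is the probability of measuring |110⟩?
0.02654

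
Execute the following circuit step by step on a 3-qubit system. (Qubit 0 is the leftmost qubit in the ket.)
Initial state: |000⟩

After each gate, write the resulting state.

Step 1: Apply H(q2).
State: 1/√2|000⟩ + 1/√2|001⟩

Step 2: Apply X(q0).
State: 1/√2|100⟩ + 1/√2|101⟩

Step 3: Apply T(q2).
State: 1/√2|100⟩ + (1/2 + (1/2)i)|101⟩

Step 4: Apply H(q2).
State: (0.8536 + (1/√8)i)|100⟩ + (0.1464 - (1/√8)i)|101⟩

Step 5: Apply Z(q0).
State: (-0.8536 - (1/√8)i)|100⟩ + (-0.1464 + (1/√8)i)|101⟩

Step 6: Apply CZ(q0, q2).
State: (-0.8536 - (1/√8)i)|100⟩ + (0.1464 - (1/√8)i)|101⟩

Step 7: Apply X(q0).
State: (-0.8536 - (1/√8)i)|000⟩ + (0.1464 - (1/√8)i)|001⟩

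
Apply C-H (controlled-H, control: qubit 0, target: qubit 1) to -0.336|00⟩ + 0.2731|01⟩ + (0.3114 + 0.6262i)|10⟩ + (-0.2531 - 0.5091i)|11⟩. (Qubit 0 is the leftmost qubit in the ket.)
-0.336|00⟩ + 0.2731|01⟩ + (0.04122 + 0.0828i)|10⟩ + (0.3992 + 0.8028i)|11⟩

C-H leaves the control-|0⟩ kets |00⟩, |01⟩ unchanged and applies H to qubit 1 on the control-|1⟩ pair (|10⟩, |11⟩).
H = [[1/√2, 1/√2], [1/√2, -1/√2]].
With a = amp(|10⟩) = (0.3114 + 0.6262i) and b = amp(|11⟩) = (-0.2531 - 0.5091i):
new amp(|10⟩) = (1/√2)·a + (1/√2)·b = (0.04122 + 0.0828i)
new amp(|11⟩) = (1/√2)·a + (-1/√2)·b = (0.3992 + 0.8028i)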